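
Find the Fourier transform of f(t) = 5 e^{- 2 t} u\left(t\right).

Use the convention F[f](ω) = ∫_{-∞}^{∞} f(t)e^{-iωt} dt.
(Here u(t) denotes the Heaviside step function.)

F(ω) = \frac{5}{i \omega + 2}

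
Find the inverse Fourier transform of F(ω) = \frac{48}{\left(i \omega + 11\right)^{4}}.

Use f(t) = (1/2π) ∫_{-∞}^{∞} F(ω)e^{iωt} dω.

f(t) = 8 t^{3} e^{- 11 t} u\left(t\right)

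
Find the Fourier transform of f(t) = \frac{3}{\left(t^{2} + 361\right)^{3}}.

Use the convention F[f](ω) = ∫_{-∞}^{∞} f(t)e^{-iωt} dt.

F(ω) = \frac{3 \pi \left(361 \omega^{2} + 57 \left|{\omega}\right| + 3\right) e^{- 19 \left|{\omega}\right|}}{19808792}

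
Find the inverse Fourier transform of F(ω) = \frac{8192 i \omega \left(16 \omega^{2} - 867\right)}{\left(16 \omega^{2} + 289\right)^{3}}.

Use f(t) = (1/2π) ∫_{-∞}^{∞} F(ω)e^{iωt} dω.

f(t) = 8 t e^{- \frac{17 \left|{t}\right|}{4}} \left|{t}\right|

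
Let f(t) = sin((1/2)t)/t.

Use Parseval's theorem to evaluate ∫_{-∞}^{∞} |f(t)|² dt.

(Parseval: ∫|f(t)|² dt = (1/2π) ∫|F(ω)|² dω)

∫|f(t)|² dt = \frac{\pi}{2}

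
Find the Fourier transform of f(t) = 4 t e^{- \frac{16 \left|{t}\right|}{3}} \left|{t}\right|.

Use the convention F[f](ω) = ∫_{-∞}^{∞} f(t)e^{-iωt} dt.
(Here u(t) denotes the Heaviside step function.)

F(ω) = \frac{3888 i \omega \left(3 \omega^{2} - 256\right)}{\left(9 \omega^{2} + 256\right)^{3}}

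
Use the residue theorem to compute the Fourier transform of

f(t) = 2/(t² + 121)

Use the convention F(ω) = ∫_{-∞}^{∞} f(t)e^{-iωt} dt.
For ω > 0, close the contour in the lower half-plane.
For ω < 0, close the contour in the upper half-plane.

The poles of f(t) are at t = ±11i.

Let g(z) = f(z)e^{-iωz}; for large |z| the factor e^{-iωz} decays in the lower half-plane when ω > 0 and in the upper half-plane when ω < 0.

Case ω > 0 (lower half-plane, clockwise contour ⇒ F(ω) = -2πi·ΣRes):
  Res_{z = - 11 i} g(z) = \frac{i e^{- 11 \omega}}{11}
  F(ω) = -2πi·ΣRes = \frac{2 \pi e^{- 11 \omega}}{11}

Case ω < 0 (upper half-plane, counterclockwise contour ⇒ F(ω) = +2πi·ΣRes):
  Res_{z = 11 i} g(z) = - \frac{i e^{11 \omega}}{11}
  F(ω) = 2πi·ΣRes = \frac{2 \pi e^{11 \omega}}{11}

Both cases combine into a single formula in |ω|:

F(ω) = \frac{2 \pi e^{- 11 \left|{\omega}\right|}}{11}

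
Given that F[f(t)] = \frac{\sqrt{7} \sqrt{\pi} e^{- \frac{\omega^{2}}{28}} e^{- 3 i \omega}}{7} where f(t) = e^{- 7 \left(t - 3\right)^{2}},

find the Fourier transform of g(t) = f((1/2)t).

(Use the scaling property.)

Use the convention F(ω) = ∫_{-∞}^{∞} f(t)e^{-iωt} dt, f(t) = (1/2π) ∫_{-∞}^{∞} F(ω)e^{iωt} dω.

F[g](ω) = \frac{2 \sqrt{7} \sqrt{\pi} e^{- \frac{\omega \left(\omega + 42 i\right)}{7}}}{7}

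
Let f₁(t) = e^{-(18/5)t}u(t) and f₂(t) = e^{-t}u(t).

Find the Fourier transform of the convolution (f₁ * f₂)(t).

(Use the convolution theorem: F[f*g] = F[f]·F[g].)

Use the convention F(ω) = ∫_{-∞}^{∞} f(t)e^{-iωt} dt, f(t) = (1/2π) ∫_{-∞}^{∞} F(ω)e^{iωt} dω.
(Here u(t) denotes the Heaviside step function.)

F[f₁*f₂](ω) = \frac{5}{\left(i \omega + 1\right) \left(5 i \omega + 18\right)}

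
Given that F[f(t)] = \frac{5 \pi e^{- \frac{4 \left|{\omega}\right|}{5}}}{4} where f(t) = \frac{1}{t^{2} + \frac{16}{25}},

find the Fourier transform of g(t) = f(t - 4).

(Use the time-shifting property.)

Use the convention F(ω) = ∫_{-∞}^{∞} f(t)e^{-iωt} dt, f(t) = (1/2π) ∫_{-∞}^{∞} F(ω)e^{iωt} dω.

F[g](ω) = \frac{5 \pi e^{- 4 i \omega - \frac{4 \left|{\omega}\right|}{5}}}{4}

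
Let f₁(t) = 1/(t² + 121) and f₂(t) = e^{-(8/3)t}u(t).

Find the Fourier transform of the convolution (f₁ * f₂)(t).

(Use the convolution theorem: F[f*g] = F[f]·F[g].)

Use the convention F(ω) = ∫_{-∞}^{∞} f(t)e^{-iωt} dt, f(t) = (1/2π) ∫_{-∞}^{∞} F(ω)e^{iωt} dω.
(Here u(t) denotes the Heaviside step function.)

F[f₁*f₂](ω) = \frac{3 \pi e^{- 11 \left|{\omega}\right|}}{11 \left(3 i \omega + 8\right)}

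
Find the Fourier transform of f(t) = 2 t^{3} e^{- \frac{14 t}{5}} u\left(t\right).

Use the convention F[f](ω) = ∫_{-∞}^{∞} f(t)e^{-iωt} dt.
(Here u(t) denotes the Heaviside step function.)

F(ω) = \frac{7500}{\left(5 i \omega + 14\right)^{4}}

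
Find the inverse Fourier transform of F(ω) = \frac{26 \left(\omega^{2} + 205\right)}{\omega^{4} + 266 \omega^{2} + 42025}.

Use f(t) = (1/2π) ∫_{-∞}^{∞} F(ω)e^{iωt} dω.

f(t) = e^{- 13 \left|{t}\right|} \cos{\left(6 \left|{t}\right| \right)}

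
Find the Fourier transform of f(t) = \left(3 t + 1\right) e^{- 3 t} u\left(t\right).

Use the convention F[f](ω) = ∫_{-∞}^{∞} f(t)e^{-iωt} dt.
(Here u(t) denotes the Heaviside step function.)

F(ω) = \frac{- i \omega - 6}{\omega^{2} - 6 i \omega - 9}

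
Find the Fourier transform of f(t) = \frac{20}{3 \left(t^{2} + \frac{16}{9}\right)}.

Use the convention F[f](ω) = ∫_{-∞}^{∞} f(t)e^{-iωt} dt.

F(ω) = 5 \pi e^{- \frac{4 \left|{\omega}\right|}{3}}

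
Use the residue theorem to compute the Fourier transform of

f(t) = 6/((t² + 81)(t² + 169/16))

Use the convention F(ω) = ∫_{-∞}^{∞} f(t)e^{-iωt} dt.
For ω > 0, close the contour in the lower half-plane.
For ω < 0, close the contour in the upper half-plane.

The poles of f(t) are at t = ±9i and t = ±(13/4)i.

Let g(z) = f(z)e^{-iωz}; for large |z| the factor e^{-iωz} decays in the lower half-plane when ω > 0 and in the upper half-plane when ω < 0.

Case ω > 0 (lower half-plane, clockwise contour ⇒ F(ω) = -2πi·ΣRes):
  Res_{z = - 9 i} g(z) = - \frac{16 i e^{- 9 \omega}}{3381}
  Res_{z = - \frac{13 i}{4}} g(z) = \frac{192 i e^{- \frac{13 \omega}{4}}}{14651}
  F(ω) = -2πi·ΣRes = - \frac{32 \pi e^{- 9 \omega}}{3381} + \frac{384 \pi e^{- \frac{13 \omega}{4}}}{14651}

Case ω < 0 (upper half-plane, counterclockwise contour ⇒ F(ω) = +2πi·ΣRes):
  Res_{z = 9 i} g(z) = \frac{16 i e^{9 \omega}}{3381}
  Res_{z = \frac{13 i}{4}} g(z) = - \frac{192 i e^{\frac{13 \omega}{4}}}{14651}
  F(ω) = 2πi·ΣRes = \frac{32 \pi \left(36 e^{\frac{13 \omega}{4}} - 13 e^{9 \omega}\right)}{43953}

Both cases combine into a single formula in |ω|:

F(ω) = - \frac{32 \pi e^{- 9 \left|{\omega}\right|}}{3381} + \frac{384 \pi e^{- \frac{13 \left|{\omega}\right|}{4}}}{14651}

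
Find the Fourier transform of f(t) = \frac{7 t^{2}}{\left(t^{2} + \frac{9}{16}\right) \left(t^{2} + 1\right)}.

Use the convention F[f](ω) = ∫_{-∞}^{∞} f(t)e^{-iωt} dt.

F(ω) = 16 \pi e^{- \left|{\omega}\right|} - 12 \pi e^{- \frac{3 \left|{\omega}\right|}{4}}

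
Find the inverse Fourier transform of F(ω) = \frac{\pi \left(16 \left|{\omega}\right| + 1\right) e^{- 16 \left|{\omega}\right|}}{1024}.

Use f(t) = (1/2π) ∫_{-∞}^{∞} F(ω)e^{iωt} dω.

f(t) = \frac{8}{\left(t^{2} + 256\right)^{2}}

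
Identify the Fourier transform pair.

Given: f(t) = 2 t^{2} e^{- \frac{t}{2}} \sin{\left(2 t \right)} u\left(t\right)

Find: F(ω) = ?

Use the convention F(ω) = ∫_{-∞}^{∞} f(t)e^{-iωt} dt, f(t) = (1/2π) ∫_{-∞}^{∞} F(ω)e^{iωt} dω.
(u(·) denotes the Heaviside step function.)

F(ω) = \frac{128 \left(3 \left(2 i \omega + 1\right)^{2} - 16\right)}{\left(\left(2 i \omega + 1\right)^{2} + 16\right)^{3}}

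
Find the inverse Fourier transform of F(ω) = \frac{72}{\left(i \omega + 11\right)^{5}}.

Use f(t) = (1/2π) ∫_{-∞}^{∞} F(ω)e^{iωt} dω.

f(t) = 3 t^{4} e^{- 11 t} u\left(t\right)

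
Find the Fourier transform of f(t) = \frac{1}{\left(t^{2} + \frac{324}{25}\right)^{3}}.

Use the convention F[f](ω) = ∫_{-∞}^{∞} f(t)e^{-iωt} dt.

F(ω) = \frac{125 \pi \left(108 \omega^{2} + 90 \left|{\omega}\right| + 25\right) e^{- \frac{18 \left|{\omega}\right|}{5}}}{5038848}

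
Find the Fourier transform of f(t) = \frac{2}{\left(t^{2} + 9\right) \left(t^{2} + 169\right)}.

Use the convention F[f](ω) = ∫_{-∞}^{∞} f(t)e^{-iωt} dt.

F(ω) = \frac{\pi \left(13 e^{10 \left|{\omega}\right|} - 3\right) e^{- 13 \left|{\omega}\right|}}{3120}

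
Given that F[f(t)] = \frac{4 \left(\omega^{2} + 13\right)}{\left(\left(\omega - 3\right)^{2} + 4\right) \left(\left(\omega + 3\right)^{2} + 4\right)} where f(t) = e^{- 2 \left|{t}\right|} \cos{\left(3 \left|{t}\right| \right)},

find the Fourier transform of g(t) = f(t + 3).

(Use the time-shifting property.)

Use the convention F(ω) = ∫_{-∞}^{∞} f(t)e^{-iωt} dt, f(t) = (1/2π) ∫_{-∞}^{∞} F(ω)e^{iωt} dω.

F[g](ω) = \frac{4 \left(\omega^{2} + 13\right) e^{3 i \omega}}{\omega^{4} - 10 \omega^{2} + 169}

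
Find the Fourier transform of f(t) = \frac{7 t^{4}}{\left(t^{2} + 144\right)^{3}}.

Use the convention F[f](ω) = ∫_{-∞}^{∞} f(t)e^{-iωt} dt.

F(ω) = \frac{7 \pi \left(48 \omega^{2} - 20 \left|{\omega}\right| + 1\right) e^{- 12 \left|{\omega}\right|}}{32}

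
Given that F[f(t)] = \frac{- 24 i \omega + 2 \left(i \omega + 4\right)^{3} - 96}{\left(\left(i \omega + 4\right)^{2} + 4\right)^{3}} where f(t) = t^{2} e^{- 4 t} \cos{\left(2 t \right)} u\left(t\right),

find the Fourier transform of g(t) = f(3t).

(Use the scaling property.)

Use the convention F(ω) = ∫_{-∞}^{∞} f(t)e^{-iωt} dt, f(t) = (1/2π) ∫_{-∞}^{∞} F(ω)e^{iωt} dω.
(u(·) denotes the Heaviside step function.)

F[g](ω) = \frac{18 \left(- 108 i \omega + \left(i \omega + 12\right)^{3} - 1296\right)}{\left(\left(i \omega + 12\right)^{2} + 36\right)^{3}}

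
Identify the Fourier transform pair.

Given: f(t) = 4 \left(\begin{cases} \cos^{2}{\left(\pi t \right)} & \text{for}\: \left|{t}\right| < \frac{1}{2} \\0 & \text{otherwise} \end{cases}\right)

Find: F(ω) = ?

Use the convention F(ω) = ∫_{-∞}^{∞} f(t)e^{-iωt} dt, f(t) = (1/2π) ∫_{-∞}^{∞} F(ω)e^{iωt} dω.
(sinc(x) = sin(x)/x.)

F(ω) = - \frac{8 \pi^{2} \operatorname{sinc}{\left(\frac{\omega}{2} \right)}}{\omega^{2} - 4 \pi^{2}}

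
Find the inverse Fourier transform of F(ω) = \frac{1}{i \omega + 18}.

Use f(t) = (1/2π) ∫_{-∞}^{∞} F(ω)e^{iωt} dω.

f(t) = e^{- 18 t} u\left(t\right)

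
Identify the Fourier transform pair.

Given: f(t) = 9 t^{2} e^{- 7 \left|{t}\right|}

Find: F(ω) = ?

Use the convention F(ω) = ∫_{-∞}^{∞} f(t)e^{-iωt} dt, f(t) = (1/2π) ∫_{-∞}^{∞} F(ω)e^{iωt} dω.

F(ω) = \frac{252 \left(49 - 3 \omega^{2}\right)}{\left(\omega^{2} + 49\right)^{3}}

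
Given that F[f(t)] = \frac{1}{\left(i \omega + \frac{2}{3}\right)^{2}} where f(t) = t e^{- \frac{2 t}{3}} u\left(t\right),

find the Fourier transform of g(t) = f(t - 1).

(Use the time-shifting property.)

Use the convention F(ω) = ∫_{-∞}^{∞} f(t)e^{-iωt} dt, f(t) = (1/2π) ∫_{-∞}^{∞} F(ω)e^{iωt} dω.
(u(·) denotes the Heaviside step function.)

F[g](ω) = \frac{9 e^{- i \omega}}{\left(3 i \omega + 2\right)^{2}}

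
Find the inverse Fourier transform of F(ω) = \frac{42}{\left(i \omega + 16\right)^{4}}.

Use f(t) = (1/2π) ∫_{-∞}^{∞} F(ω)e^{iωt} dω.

f(t) = 7 t^{3} e^{- 16 t} u\left(t\right)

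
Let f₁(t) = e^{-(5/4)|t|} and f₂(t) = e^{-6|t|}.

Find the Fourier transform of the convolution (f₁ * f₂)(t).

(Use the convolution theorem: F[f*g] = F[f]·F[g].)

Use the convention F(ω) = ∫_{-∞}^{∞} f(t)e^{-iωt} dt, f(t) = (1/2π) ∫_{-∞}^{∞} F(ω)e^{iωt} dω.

F[f₁*f₂](ω) = \frac{480}{\left(\omega^{2} + 36\right) \left(16 \omega^{2} + 25\right)}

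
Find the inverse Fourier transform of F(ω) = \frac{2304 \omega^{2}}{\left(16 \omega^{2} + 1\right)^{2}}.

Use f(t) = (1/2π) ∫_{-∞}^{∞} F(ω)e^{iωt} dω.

f(t) = 9 \left(1 - \frac{\left|{t}\right|}{4}\right) e^{- \frac{\left|{t}\right|}{4}}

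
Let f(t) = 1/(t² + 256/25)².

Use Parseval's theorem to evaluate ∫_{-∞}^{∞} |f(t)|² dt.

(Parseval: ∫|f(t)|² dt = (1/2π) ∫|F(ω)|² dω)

∫|f(t)|² dt = \frac{390625 \pi}{4294967296}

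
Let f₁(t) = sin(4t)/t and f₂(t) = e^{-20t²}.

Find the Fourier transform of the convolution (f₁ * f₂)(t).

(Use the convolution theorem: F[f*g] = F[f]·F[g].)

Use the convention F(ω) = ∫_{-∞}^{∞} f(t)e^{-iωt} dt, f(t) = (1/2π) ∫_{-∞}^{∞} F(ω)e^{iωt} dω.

F[f₁*f₂](ω) = \begin{cases} \frac{\sqrt{5} \pi^{\frac{3}{2}} e^{- \frac{\omega^{2}}{80}}}{10} & \text{for}\: \omega > -4 \wedge \omega < 4 \\0 & \text{otherwise} \end{cases}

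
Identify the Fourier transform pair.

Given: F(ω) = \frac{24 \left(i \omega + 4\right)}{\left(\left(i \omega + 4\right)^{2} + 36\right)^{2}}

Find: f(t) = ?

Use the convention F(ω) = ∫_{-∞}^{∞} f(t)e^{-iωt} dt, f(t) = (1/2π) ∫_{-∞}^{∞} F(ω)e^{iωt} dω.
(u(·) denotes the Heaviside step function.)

f(t) = 2 t e^{- 4 t} \sin{\left(6 t \right)} u\left(t\right)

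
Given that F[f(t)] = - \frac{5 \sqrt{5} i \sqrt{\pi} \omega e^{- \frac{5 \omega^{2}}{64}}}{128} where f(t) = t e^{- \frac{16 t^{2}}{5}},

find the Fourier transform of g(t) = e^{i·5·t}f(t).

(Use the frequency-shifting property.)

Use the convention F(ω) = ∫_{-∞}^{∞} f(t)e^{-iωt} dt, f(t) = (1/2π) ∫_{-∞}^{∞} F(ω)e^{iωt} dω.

F[g](ω) = \frac{5 \sqrt{5} i \sqrt{\pi} \left(5 - \omega\right) e^{- \frac{5 \left(\omega - 5\right)^{2}}{64}}}{128}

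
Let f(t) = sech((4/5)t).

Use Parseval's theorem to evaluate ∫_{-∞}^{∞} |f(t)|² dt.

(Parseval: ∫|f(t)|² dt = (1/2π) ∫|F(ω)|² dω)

∫|f(t)|² dt = \frac{5}{2}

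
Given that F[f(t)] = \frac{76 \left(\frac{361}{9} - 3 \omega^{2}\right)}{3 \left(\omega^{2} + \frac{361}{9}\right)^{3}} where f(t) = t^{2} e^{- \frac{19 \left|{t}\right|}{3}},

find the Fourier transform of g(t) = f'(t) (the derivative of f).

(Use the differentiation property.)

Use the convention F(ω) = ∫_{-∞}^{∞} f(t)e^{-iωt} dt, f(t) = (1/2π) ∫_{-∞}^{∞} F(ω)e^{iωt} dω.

F[g](ω) = - \frac{2052 i \omega \left(27 \omega^{2} - 361\right)}{\left(9 \omega^{2} + 361\right)^{3}}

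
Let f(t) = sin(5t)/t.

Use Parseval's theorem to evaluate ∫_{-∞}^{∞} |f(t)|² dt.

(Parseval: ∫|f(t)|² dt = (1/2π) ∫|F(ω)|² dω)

∫|f(t)|² dt = 5 \pi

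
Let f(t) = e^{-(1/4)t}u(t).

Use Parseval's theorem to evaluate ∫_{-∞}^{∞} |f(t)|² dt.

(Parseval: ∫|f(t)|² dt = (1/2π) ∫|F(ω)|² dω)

∫|f(t)|² dt = 2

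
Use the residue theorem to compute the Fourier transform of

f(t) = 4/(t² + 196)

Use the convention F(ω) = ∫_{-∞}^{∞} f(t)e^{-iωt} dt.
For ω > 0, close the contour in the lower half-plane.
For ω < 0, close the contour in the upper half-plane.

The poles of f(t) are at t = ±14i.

Let g(z) = f(z)e^{-iωz}; for large |z| the factor e^{-iωz} decays in the lower half-plane when ω > 0 and in the upper half-plane when ω < 0.

Case ω > 0 (lower half-plane, clockwise contour ⇒ F(ω) = -2πi·ΣRes):
  Res_{z = - 14 i} g(z) = \frac{i e^{- 14 \omega}}{7}
  F(ω) = -2πi·ΣRes = \frac{2 \pi e^{- 14 \omega}}{7}

Case ω < 0 (upper half-plane, counterclockwise contour ⇒ F(ω) = +2πi·ΣRes):
  Res_{z = 14 i} g(z) = - \frac{i e^{14 \omega}}{7}
  F(ω) = 2πi·ΣRes = \frac{2 \pi e^{14 \omega}}{7}

Both cases combine into a single formula in |ω|:

F(ω) = \frac{2 \pi e^{- 14 \left|{\omega}\right|}}{7}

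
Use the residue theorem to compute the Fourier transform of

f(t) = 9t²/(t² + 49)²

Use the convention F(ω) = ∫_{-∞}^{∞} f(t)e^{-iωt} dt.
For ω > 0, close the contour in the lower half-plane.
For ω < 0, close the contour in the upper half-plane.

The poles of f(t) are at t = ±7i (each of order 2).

Let g(z) = f(z)e^{-iωz}; for large |z| the factor e^{-iωz} decays in the lower half-plane when ω > 0 and in the upper half-plane when ω < 0.

Case ω > 0 (lower half-plane, clockwise contour ⇒ F(ω) = -2πi·ΣRes):
  Res_{z = - 7 i} g(z) = \frac{9 i \left(1 - 7 \omega\right) e^{- 7 \omega}}{28} (pole of order 2)
  F(ω) = -2πi·ΣRes = \frac{9 \pi \left(1 - 7 \omega\right) e^{- 7 \omega}}{14}

Case ω < 0 (upper half-plane, counterclockwise contour ⇒ F(ω) = +2πi·ΣRes):
  Res_{z = 7 i} g(z) = \frac{9 i \left(- 7 \omega - 1\right) e^{7 \omega}}{28} (pole of order 2)
  F(ω) = 2πi·ΣRes = \frac{9 \pi \left(7 \omega + 1\right) e^{7 \omega}}{14}

Both cases combine into a single formula in |ω|:

F(ω) = \frac{9 \pi \left(1 - 7 \left|{\omega}\right|\right) e^{- 7 \left|{\omega}\right|}}{14}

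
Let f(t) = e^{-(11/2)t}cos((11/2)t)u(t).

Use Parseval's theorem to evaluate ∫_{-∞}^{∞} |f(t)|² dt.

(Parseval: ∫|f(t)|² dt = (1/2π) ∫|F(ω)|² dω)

∫|f(t)|² dt = \frac{3}{44}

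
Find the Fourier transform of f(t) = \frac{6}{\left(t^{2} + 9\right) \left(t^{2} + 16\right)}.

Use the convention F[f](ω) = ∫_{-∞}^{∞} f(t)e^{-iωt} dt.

F(ω) = \frac{\pi \left(4 e^{\left|{\omega}\right|} - 3\right) e^{- 4 \left|{\omega}\right|}}{14}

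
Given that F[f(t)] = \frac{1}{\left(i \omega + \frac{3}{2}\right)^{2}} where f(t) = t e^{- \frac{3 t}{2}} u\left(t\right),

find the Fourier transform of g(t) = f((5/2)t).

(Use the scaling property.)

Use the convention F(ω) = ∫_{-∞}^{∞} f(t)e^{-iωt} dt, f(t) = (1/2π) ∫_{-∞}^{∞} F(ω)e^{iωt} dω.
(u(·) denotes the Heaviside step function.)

F[g](ω) = \frac{40}{\left(4 i \omega + 15\right)^{2}}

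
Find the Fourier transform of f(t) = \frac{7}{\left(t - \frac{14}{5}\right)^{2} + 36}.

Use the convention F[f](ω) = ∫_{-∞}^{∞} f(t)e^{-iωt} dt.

F(ω) = \frac{7 \pi e^{- \frac{14 i \omega}{5} - 6 \left|{\omega}\right|}}{6}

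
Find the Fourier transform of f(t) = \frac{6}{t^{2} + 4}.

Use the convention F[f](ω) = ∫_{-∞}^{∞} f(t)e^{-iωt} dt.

F(ω) = 3 \pi e^{- 2 \left|{\omega}\right|}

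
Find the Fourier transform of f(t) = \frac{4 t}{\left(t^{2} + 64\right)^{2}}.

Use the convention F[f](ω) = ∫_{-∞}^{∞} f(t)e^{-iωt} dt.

F(ω) = - \frac{i \pi \omega e^{- 8 \left|{\omega}\right|}}{4}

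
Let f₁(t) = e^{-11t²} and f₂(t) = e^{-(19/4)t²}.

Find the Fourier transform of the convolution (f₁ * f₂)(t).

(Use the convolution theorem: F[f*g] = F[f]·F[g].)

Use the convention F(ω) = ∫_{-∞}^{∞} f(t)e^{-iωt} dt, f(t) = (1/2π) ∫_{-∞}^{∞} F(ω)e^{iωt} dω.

F[f₁*f₂](ω) = \frac{2 \sqrt{209} \pi e^{- \frac{63 \omega^{2}}{836}}}{209}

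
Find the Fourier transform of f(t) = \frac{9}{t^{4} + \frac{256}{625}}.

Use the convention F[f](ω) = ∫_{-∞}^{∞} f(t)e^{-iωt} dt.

F(ω) = \frac{1125 \pi e^{- \frac{2 \sqrt{2} \left|{\omega}\right|}{5}} \sin{\left(\frac{2 \sqrt{2} \left|{\omega}\right|}{5} + \frac{\pi}{4} \right)}}{64}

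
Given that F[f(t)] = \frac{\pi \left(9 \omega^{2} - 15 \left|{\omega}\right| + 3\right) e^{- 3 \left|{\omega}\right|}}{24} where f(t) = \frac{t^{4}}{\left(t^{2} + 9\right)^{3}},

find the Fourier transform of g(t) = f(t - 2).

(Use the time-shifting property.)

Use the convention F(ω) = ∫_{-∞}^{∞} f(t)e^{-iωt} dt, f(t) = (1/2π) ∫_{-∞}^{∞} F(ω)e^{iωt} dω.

F[g](ω) = \frac{\pi \left(3 \omega^{2} - 5 \left|{\omega}\right| + 1\right) e^{- 2 i \omega - 3 \left|{\omega}\right|}}{8}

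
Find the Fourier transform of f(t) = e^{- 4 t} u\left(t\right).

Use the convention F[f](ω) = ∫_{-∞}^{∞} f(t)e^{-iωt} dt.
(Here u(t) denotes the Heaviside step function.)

F(ω) = \frac{1}{i \omega + 4}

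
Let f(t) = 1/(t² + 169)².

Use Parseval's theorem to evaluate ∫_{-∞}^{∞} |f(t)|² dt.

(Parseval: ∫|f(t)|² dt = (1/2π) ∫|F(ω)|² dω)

∫|f(t)|² dt = \frac{5 \pi}{1003976272}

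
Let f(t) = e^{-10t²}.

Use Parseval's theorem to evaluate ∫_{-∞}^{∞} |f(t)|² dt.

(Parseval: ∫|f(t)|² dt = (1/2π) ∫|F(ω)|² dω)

∫|f(t)|² dt = \frac{\sqrt{5} \sqrt{\pi}}{10}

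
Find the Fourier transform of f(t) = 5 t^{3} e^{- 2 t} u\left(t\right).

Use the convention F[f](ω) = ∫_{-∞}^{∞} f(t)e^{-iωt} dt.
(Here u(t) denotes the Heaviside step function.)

F(ω) = \frac{30}{\left(i \omega + 2\right)^{4}}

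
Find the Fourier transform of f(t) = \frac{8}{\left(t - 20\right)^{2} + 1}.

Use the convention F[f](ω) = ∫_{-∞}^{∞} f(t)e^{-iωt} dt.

F(ω) = 8 \pi e^{- 20 i \omega - \left|{\omega}\right|}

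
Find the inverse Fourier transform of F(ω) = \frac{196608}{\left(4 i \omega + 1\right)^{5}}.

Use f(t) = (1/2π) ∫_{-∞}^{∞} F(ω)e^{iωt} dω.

f(t) = 8 t^{4} e^{- \frac{t}{4}} u\left(t\right)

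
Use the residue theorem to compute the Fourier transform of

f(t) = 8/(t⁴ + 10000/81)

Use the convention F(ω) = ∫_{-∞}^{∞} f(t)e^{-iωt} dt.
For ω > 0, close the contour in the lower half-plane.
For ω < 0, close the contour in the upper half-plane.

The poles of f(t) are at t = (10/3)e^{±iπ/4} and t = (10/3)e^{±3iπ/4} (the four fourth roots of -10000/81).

Let g(z) = f(z)e^{-iωz}; for large |z| the factor e^{-iωz} decays in the lower half-plane when ω > 0 and in the upper half-plane when ω < 0.

Case ω > 0 (lower half-plane, clockwise contour ⇒ F(ω) = -2πi·ΣRes):
  Res_{z = - \frac{5 \sqrt{2}}{3} - \frac{5 \sqrt{2} i}{3}} g(z) = \frac{27 \sqrt{2} i \left(1 - i\right) e^{\frac{5 \sqrt{2} \omega \left(-1 + i\right)}{3}}}{1000}
  Res_{z = \frac{5 \sqrt{2}}{3} - \frac{5 \sqrt{2} i}{3}} g(z) = \frac{27 \sqrt{2} i \left(1 + i\right) e^{- \frac{5 \sqrt{2} \omega \left(1 + i\right)}{3}}}{1000}
  F(ω) = -2πi·ΣRes = \frac{27 \sqrt{2} \pi \left(1 - i\right) \left(e^{\frac{10 \sqrt{2} i \omega}{3}} + i\right) e^{- \frac{5 \sqrt{2} \omega \left(1 + i\right)}{3}}}{500} = \frac{27 \pi e^{- \frac{5 \sqrt{2} \omega}{3}} \sin{\left(\frac{5 \sqrt{2} \omega}{3} + \frac{\pi}{4} \right)}}{125}

Case ω < 0 (upper half-plane, counterclockwise contour ⇒ F(ω) = +2πi·ΣRes):
  Res_{z = \frac{5 \sqrt{2}}{3} + \frac{5 \sqrt{2} i}{3}} g(z) = \frac{27 \sqrt{2} i \left(-1 + i\right) e^{\frac{5 \sqrt{2} \omega \left(1 - i\right)}{3}}}{1000}
  Res_{z = - \frac{5 \sqrt{2}}{3} + \frac{5 \sqrt{2} i}{3}} g(z) = \frac{27 \sqrt{2} \left(1 - i\right) e^{\frac{5 \sqrt{2} \omega \left(1 + i\right)}{3}}}{1000}
  F(ω) = 2πi·ΣRes = - \frac{27 \sqrt{2} i \pi \left(i \left(1 - i\right) e^{\frac{5 \sqrt{2} \omega \left(1 - i\right)}{3}} - \left(1 - i\right) e^{\frac{5 \sqrt{2} \omega \left(1 + i\right)}{3}}\right)}{500} = \frac{27 \pi e^{\frac{5 \sqrt{2} \omega}{3}} \cos{\left(\frac{5 \sqrt{2} \omega}{3} + \frac{\pi}{4} \right)}}{125}

Both cases combine into a single formula in |ω|:

F(ω) = \frac{27 \pi e^{- \frac{5 \sqrt{2} \left|{\omega}\right|}{3}} \sin{\left(\frac{5 \sqrt{2} \left|{\omega}\right|}{3} + \frac{\pi}{4} \right)}}{125}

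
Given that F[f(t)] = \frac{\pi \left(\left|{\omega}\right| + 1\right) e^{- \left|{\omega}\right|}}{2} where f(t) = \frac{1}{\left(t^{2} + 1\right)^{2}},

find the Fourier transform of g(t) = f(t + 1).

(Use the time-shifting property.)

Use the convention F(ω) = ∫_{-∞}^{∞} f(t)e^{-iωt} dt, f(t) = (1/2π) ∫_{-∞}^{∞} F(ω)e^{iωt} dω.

F[g](ω) = \frac{\pi \left(\left|{\omega}\right| + 1\right) e^{i \omega - \left|{\omega}\right|}}{2}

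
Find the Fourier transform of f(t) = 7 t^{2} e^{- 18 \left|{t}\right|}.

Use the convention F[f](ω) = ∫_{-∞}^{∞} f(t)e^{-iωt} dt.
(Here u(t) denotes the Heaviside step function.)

F(ω) = \frac{1512 \left(108 - \omega^{2}\right)}{\left(\omega^{2} + 324\right)^{3}}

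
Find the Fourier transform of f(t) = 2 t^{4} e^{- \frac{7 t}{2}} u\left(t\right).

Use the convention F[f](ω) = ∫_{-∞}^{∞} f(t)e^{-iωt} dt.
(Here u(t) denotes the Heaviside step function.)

F(ω) = \frac{1536}{\left(2 i \omega + 7\right)^{5}}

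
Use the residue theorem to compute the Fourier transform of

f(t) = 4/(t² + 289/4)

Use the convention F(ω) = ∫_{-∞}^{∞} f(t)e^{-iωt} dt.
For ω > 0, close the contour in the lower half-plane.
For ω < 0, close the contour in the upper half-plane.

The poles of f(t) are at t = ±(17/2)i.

Let g(z) = f(z)e^{-iωz}; for large |z| the factor e^{-iωz} decays in the lower half-plane when ω > 0 and in the upper half-plane when ω < 0.

Case ω > 0 (lower half-plane, clockwise contour ⇒ F(ω) = -2πi·ΣRes):
  Res_{z = - \frac{17 i}{2}} g(z) = \frac{4 i e^{- \frac{17 \omega}{2}}}{17}
  F(ω) = -2πi·ΣRes = \frac{8 \pi e^{- \frac{17 \omega}{2}}}{17}

Case ω < 0 (upper half-plane, counterclockwise contour ⇒ F(ω) = +2πi·ΣRes):
  Res_{z = \frac{17 i}{2}} g(z) = - \frac{4 i e^{\frac{17 \omega}{2}}}{17}
  F(ω) = 2πi·ΣRes = \frac{8 \pi e^{\frac{17 \omega}{2}}}{17}

Both cases combine into a single formula in |ω|:

F(ω) = \frac{8 \pi e^{- \frac{17 \left|{\omega}\right|}{2}}}{17}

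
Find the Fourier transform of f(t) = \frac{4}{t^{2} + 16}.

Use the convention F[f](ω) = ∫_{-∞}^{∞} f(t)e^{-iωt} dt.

F(ω) = \pi e^{- 4 \left|{\omega}\right|}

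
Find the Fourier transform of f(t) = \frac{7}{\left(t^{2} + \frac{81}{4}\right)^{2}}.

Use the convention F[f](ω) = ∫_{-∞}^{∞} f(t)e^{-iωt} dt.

F(ω) = \frac{14 \pi \left(9 \left|{\omega}\right| + 2\right) e^{- \frac{9 \left|{\omega}\right|}{2}}}{729}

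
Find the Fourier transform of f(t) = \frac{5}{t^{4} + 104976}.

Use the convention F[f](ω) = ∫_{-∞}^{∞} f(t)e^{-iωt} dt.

F(ω) = \frac{5 \pi e^{- 9 \sqrt{2} \left|{\omega}\right|} \sin{\left(9 \sqrt{2} \left|{\omega}\right| + \frac{\pi}{4} \right)}}{5832}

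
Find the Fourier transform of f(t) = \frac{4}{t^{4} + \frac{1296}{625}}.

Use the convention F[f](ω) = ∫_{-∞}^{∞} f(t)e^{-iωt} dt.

F(ω) = \frac{125 \pi e^{- \frac{3 \sqrt{2} \left|{\omega}\right|}{5}} \sin{\left(\frac{3 \sqrt{2} \left|{\omega}\right|}{5} + \frac{\pi}{4} \right)}}{54}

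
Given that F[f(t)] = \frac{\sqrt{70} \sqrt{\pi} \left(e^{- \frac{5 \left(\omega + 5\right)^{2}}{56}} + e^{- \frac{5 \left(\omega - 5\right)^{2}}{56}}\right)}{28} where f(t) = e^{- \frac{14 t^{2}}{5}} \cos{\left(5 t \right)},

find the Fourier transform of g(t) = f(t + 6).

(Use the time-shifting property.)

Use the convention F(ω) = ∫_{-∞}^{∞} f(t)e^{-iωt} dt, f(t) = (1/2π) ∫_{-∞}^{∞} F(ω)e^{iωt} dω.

F[g](ω) = \frac{\sqrt{70} \sqrt{\pi} \left(e^{\frac{25 \omega}{14}} + 1\right) e^{- \frac{5 \omega^{2}}{56} - \frac{25 \omega}{28} + 6 i \omega - \frac{125}{56}}}{28}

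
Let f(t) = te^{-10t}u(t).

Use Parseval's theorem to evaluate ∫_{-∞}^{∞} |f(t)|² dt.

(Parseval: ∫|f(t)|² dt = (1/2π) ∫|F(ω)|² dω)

∫|f(t)|² dt = \frac{1}{4000}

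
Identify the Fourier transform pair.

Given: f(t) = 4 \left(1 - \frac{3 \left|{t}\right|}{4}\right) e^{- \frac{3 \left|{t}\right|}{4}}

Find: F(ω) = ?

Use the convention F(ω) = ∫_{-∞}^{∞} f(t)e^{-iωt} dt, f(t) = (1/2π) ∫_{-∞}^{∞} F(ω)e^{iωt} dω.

F(ω) = \frac{3072 \omega^{2}}{\left(16 \omega^{2} + 9\right)^{2}}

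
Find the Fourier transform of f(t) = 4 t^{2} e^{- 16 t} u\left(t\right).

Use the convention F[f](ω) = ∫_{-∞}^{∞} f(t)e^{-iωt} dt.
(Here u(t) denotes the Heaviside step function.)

F(ω) = \frac{8}{\left(i \omega + 16\right)^{3}}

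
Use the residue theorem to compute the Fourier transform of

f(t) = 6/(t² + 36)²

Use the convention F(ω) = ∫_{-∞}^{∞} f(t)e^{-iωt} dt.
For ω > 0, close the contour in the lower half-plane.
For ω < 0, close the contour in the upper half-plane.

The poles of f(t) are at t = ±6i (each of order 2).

Let g(z) = f(z)e^{-iωz}; for large |z| the factor e^{-iωz} decays in the lower half-plane when ω > 0 and in the upper half-plane when ω < 0.

Case ω > 0 (lower half-plane, clockwise contour ⇒ F(ω) = -2πi·ΣRes):
  Res_{z = - 6 i} g(z) = \frac{i \left(6 \omega + 1\right) e^{- 6 \omega}}{144} (pole of order 2)
  F(ω) = -2πi·ΣRes = \frac{\pi \left(6 \omega + 1\right) e^{- 6 \omega}}{72}

Case ω < 0 (upper half-plane, counterclockwise contour ⇒ F(ω) = +2πi·ΣRes):
  Res_{z = 6 i} g(z) = \frac{i \left(6 \omega - 1\right) e^{6 \omega}}{144} (pole of order 2)
  F(ω) = 2πi·ΣRes = \frac{\pi \left(1 - 6 \omega\right) e^{6 \omega}}{72}

Both cases combine into a single formula in |ω|:

F(ω) = \frac{\pi \left(6 \left|{\omega}\right| + 1\right) e^{- 6 \left|{\omega}\right|}}{72}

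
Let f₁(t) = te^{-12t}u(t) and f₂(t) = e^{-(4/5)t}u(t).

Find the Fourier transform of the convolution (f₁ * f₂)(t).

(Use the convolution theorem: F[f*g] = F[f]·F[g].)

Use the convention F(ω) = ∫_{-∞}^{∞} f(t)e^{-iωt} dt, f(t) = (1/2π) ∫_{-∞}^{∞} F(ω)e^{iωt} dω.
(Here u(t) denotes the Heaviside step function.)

F[f₁*f₂](ω) = \frac{5}{\left(i \omega + 12\right)^{2} \left(5 i \omega + 4\right)}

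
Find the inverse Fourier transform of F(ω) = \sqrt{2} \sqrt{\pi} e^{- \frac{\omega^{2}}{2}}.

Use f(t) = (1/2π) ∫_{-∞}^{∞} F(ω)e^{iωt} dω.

f(t) = e^{- \frac{t^{2}}{2}}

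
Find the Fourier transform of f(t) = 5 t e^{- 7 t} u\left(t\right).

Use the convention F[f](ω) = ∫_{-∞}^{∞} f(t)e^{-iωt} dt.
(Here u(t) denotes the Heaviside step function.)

F(ω) = \frac{5}{\left(i \omega + 7\right)^{2}}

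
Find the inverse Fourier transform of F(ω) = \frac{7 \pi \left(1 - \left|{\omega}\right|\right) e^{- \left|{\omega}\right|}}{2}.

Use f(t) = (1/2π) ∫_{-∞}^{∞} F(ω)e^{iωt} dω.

f(t) = \frac{7 t^{2}}{\left(t^{2} + 1\right)^{2}}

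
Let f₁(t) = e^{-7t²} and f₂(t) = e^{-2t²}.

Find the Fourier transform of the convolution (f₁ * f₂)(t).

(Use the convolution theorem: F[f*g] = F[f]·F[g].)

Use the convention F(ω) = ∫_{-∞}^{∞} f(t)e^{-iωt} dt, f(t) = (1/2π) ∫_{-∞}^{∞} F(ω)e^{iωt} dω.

F[f₁*f₂](ω) = \frac{\sqrt{14} \pi e^{- \frac{9 \omega^{2}}{56}}}{14}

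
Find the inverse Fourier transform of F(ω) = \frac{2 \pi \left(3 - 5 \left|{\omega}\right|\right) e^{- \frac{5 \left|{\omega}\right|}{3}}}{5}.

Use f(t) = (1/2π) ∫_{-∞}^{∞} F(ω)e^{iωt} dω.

f(t) = \frac{4 t^{2}}{\left(t^{2} + \frac{25}{9}\right)^{2}}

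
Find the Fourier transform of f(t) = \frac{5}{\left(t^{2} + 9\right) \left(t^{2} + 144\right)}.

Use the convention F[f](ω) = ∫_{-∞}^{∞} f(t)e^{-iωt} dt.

F(ω) = \frac{\pi \left(4 e^{9 \left|{\omega}\right|} - 1\right) e^{- 12 \left|{\omega}\right|}}{324}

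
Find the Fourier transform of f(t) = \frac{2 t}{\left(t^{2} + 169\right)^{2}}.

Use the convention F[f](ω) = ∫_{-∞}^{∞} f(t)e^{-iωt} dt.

F(ω) = - \frac{i \pi \omega e^{- 13 \left|{\omega}\right|}}{13}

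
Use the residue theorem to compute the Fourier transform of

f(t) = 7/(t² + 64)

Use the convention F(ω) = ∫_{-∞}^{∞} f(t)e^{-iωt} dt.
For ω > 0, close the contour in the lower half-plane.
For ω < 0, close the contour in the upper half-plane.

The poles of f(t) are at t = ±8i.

Let g(z) = f(z)e^{-iωz}; for large |z| the factor e^{-iωz} decays in the lower half-plane when ω > 0 and in the upper half-plane when ω < 0.

Case ω > 0 (lower half-plane, clockwise contour ⇒ F(ω) = -2πi·ΣRes):
  Res_{z = - 8 i} g(z) = \frac{7 i e^{- 8 \omega}}{16}
  F(ω) = -2πi·ΣRes = \frac{7 \pi e^{- 8 \omega}}{8}

Case ω < 0 (upper half-plane, counterclockwise contour ⇒ F(ω) = +2πi·ΣRes):
  Res_{z = 8 i} g(z) = - \frac{7 i e^{8 \omega}}{16}
  F(ω) = 2πi·ΣRes = \frac{7 \pi e^{8 \omega}}{8}

Both cases combine into a single formula in |ω|:

F(ω) = \frac{7 \pi e^{- 8 \left|{\omega}\right|}}{8}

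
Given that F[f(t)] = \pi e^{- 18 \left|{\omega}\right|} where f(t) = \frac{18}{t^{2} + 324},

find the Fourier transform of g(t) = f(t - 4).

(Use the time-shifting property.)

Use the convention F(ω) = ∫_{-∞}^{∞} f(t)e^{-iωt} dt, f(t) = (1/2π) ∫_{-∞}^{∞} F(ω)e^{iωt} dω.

F[g](ω) = \pi e^{- 4 i \omega - 18 \left|{\omega}\right|}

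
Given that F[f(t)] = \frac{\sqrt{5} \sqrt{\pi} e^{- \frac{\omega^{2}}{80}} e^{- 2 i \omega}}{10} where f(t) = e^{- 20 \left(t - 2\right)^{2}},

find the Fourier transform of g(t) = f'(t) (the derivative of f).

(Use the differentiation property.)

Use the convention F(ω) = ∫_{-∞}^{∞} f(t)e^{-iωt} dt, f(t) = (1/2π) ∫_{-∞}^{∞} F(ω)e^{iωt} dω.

F[g](ω) = \frac{\sqrt{5} i \sqrt{\pi} \omega e^{- \frac{\omega \left(\omega + 160 i\right)}{80}}}{10}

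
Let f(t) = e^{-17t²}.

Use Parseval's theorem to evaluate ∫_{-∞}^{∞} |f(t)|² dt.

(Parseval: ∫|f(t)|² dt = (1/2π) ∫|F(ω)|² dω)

∫|f(t)|² dt = \frac{\sqrt{34} \sqrt{\pi}}{34}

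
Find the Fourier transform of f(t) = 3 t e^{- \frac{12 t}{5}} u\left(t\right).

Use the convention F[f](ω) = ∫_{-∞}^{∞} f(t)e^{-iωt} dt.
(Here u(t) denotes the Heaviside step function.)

F(ω) = \frac{75}{\left(5 i \omega + 12\right)^{2}}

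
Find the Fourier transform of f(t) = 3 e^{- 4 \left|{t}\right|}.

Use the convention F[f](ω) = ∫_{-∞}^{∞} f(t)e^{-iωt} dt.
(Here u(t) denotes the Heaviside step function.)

F(ω) = \frac{24}{\omega^{2} + 16}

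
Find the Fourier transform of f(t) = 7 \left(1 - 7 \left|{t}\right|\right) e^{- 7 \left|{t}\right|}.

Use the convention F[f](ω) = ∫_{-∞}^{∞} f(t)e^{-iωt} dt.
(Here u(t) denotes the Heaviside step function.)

F(ω) = \frac{196 \omega^{2}}{\left(\omega^{2} + 49\right)^{2}}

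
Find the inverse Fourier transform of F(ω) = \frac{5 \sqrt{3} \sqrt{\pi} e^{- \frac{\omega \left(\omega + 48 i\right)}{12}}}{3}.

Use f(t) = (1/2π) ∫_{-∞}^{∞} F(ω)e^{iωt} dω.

f(t) = 5 e^{- 3 \left(t - 4\right)^{2}}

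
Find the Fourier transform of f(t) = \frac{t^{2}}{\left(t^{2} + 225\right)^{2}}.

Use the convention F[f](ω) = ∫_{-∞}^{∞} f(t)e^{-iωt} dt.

F(ω) = \frac{\pi \left(1 - 15 \left|{\omega}\right|\right) e^{- 15 \left|{\omega}\right|}}{30}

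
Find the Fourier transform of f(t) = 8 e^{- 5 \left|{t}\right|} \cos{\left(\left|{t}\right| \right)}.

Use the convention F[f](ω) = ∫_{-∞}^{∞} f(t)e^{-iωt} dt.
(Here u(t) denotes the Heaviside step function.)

F(ω) = \frac{80 \left(\omega^{2} + 26\right)}{\omega^{4} + 48 \omega^{2} + 676}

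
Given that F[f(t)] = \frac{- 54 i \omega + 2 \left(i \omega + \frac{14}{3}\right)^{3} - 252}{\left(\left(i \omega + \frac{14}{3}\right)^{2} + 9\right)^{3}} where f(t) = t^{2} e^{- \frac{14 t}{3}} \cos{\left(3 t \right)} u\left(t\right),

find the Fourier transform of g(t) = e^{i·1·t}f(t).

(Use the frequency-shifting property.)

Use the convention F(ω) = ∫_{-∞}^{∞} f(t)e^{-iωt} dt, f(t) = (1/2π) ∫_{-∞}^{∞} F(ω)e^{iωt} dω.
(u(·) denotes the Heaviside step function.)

F[g](ω) = \frac{54 \left(729 i \left(1 - \omega\right) + \left(3 i \left(\omega - 1\right) + 14\right)^{3} - 3402\right)}{\left(\left(3 i \left(\omega - 1\right) + 14\right)^{2} + 81\right)^{3}}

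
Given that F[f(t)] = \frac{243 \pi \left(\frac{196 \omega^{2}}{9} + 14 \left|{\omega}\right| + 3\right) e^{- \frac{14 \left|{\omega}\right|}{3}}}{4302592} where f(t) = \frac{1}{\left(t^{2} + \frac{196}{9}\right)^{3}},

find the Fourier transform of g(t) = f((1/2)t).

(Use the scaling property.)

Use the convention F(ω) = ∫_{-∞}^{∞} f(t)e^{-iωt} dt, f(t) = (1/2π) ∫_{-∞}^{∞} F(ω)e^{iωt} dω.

F[g](ω) = \frac{27 \pi \left(784 \omega^{2} + 252 \left|{\omega}\right| + 27\right) e^{- \frac{28 \left|{\omega}\right|}{3}}}{2151296}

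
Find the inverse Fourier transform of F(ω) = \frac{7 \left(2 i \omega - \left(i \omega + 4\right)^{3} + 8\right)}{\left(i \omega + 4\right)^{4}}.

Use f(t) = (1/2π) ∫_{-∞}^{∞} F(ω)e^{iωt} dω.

f(t) = 7 \left(t^{2} - 1\right) e^{- 4 t} u\left(t\right)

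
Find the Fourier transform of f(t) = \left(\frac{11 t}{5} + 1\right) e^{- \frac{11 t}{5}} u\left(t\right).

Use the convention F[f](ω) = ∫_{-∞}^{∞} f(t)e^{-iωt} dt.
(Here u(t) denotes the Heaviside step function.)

F(ω) = \frac{5 \left(- 5 i \omega - 22\right)}{25 \omega^{2} - 110 i \omega - 121}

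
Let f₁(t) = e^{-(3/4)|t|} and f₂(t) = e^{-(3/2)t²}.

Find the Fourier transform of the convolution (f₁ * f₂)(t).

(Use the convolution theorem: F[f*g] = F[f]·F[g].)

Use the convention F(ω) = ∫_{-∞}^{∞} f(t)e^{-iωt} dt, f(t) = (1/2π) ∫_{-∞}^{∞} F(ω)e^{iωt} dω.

F[f₁*f₂](ω) = \frac{8 \sqrt{6} \sqrt{\pi} e^{- \frac{\omega^{2}}{6}}}{16 \omega^{2} + 9}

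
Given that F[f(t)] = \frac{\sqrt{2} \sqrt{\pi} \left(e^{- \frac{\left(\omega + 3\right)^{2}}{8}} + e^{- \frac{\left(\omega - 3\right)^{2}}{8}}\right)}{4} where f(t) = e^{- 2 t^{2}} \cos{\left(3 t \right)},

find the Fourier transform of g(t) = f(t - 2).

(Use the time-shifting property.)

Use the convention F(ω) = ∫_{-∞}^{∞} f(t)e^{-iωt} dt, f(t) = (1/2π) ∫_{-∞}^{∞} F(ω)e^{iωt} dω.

F[g](ω) = \frac{\sqrt{2} \sqrt{\pi} \left(e^{\frac{3 \omega}{2}} + 1\right) e^{- \frac{\omega^{2}}{8} - \frac{3 \omega}{4} - 2 i \omega - \frac{9}{8}}}{4}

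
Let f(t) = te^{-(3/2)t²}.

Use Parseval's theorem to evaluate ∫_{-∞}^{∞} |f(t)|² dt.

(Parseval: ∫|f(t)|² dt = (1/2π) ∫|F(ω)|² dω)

∫|f(t)|² dt = \frac{\sqrt{3} \sqrt{\pi}}{18}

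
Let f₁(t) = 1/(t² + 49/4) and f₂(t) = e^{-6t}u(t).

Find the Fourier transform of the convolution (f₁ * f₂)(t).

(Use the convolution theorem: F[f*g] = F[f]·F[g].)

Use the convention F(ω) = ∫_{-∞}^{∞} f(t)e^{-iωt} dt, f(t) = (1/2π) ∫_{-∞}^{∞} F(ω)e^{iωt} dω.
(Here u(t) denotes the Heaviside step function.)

F[f₁*f₂](ω) = \frac{2 \pi e^{- \frac{7 \left|{\omega}\right|}{2}}}{7 \left(i \omega + 6\right)}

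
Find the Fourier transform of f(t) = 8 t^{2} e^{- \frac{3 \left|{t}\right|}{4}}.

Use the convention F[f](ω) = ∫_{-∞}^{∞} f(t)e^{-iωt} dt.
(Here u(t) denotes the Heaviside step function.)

F(ω) = \frac{18432 \left(3 - 16 \omega^{2}\right)}{\left(16 \omega^{2} + 9\right)^{3}}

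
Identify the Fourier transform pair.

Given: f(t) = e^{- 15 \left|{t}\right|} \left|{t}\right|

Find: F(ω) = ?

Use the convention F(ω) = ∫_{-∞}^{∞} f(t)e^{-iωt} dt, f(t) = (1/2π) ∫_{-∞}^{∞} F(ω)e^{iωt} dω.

F(ω) = \frac{2 \left(225 - \omega^{2}\right)}{\left(\omega^{2} + 225\right)^{2}}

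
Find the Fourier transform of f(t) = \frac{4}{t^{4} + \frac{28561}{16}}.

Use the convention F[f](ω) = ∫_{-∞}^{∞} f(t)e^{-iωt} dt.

F(ω) = \frac{32 \pi e^{- \frac{13 \sqrt{2} \left|{\omega}\right|}{4}} \sin{\left(\frac{13 \sqrt{2} \left|{\omega}\right|}{4} + \frac{\pi}{4} \right)}}{2197}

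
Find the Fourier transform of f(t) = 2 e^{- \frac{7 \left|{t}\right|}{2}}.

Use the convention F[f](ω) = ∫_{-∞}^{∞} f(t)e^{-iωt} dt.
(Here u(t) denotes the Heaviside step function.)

F(ω) = \frac{56}{4 \omega^{2} + 49}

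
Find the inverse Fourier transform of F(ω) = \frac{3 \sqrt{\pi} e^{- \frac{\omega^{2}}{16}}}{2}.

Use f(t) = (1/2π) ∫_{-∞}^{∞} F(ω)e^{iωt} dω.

f(t) = 3 e^{- 4 t^{2}}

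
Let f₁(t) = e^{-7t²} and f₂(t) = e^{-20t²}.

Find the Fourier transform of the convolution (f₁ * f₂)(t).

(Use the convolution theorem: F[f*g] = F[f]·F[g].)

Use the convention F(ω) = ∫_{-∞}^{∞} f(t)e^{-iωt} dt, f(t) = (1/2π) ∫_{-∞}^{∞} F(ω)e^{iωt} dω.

F[f₁*f₂](ω) = \frac{\sqrt{35} \pi e^{- \frac{27 \omega^{2}}{560}}}{70}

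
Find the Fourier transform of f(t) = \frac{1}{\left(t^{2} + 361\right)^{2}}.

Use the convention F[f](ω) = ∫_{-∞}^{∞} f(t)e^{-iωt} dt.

F(ω) = \frac{\pi \left(19 \left|{\omega}\right| + 1\right) e^{- 19 \left|{\omega}\right|}}{13718}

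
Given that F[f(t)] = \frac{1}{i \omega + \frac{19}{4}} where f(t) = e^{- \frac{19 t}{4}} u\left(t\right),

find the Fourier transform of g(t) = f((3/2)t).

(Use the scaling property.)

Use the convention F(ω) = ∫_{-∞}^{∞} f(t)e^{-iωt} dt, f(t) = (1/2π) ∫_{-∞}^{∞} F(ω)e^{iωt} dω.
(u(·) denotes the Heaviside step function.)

F[g](ω) = \frac{8}{8 i \omega + 57}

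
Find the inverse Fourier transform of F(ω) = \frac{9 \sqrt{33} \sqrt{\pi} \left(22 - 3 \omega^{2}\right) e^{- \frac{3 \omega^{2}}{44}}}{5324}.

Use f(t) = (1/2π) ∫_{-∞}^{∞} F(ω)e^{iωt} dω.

f(t) = 3 t^{2} e^{- \frac{11 t^{2}}{3}}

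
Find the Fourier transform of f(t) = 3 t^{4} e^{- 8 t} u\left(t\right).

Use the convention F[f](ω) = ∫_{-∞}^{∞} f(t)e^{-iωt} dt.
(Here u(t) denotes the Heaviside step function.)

F(ω) = \frac{72}{\left(i \omega + 8\right)^{5}}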